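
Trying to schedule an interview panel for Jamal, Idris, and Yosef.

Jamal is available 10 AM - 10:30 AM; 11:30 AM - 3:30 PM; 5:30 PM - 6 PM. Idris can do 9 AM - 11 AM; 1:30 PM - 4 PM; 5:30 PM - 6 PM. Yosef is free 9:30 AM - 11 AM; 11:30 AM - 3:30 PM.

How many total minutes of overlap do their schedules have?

150

Jamal ∩ Idris: 10:00-10:30, 13:30-15:30, 17:30-18:00.
Jamal ∩ Idris ∩ Yosef: 10:00-10:30, 13:30-15:30.
Summing the common windows: 30 + 120 = 150 minutes.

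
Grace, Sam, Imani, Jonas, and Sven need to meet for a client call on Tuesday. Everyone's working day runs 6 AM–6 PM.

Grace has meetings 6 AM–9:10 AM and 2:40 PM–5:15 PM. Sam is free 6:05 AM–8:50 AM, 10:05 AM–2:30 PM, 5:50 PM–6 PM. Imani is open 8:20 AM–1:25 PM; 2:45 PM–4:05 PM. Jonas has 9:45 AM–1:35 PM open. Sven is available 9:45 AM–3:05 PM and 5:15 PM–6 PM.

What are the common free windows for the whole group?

10:05-13:25

Grace free: 09:10-14:40, 17:15-18:00 (invert busy blocks within the working day).
Sam free: 06:05-08:50, 10:05-14:30, 17:50-18:00.
Imani free: 08:20-13:25, 14:45-16:05.
Jonas free: 09:45-13:35.
Sven free: 09:45-15:05, 17:15-18:00.
Grace ∩ Sam: 10:05-14:30, 17:50-18:00.
Grace ∩ Sam ∩ Imani: 10:05-13:25.
Grace ∩ Sam ∩ Imani ∩ Jonas: 10:05-13:25.
Grace ∩ Sam ∩ Imani ∩ Jonas ∩ Sven: 10:05-13:25.
Those are the intersection windows.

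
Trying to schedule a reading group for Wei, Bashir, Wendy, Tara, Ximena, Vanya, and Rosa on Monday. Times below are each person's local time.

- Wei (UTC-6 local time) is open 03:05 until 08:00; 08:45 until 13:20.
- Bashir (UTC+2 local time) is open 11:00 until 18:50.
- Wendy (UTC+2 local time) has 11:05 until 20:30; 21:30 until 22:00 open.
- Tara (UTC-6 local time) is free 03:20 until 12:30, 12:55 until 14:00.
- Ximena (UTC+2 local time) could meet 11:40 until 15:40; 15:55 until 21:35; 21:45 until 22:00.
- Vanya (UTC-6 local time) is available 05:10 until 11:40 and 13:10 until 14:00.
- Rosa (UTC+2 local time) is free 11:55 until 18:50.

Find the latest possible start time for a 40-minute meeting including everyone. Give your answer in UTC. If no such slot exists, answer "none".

Wei in UTC: 09:05-14:00, 14:45-19:20 (add 6h to convert from UTC-6).
Bashir in UTC: 09:00-16:50 (subtract 2h to convert from UTC+2).
Wendy in UTC: 09:05-18:30, 19:30-20:00 (subtract 2h to convert from UTC+2).
Tara in UTC: 09:20-18:30, 18:55-20:00 (add 6h to convert from UTC-6).
Ximena in UTC: 09:40-13:40, 13:55-19:35, 19:45-20:00 (subtract 2h to convert from UTC+2).
Vanya in UTC: 11:10-17:40, 19:10-20:00 (add 6h to convert from UTC-6).
Rosa in UTC: 09:55-16:50 (subtract 2h to convert from UTC+2).
Wei ∩ Bashir: 09:05-14:00, 14:45-16:50.
Wei ∩ Bashir ∩ Wendy: 09:05-14:00, 14:45-16:50.
Wei ∩ Bashir ∩ Wendy ∩ Tara: 09:20-14:00, 14:45-16:50.
Wei ∩ Bashir ∩ Wendy ∩ Tara ∩ Ximena: 09:40-13:40, 13:55-14:00, 14:45-16:50.
Wei ∩ Bashir ∩ Wendy ∩ Tara ∩ Ximena ∩ Vanya: 11:10-13:40, 13:55-14:00, 14:45-16:50.
Wei ∩ Bashir ∩ Wendy ∩ Tara ∩ Ximena ∩ Vanya ∩ Rosa: 11:10-13:40, 13:55-14:00, 14:45-16:50.
The last common window of at least 40 minutes is 14:45-16:50; a 40-minute meeting can start as late as 16:10 and still end by 16:50.

16:10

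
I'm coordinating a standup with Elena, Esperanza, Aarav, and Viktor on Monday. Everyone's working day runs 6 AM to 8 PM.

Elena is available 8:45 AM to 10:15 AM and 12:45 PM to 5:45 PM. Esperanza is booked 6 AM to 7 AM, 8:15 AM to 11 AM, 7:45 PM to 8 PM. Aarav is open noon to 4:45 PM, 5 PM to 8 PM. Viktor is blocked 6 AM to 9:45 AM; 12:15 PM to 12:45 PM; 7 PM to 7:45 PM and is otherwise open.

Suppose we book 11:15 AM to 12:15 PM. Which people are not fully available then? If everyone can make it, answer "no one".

Elena free: 08:45-10:15, 12:45-17:45.
Esperanza free: 07:00-08:15, 11:00-19:45 (invert busy blocks within the working day).
Aarav free: 12:00-16:45, 17:00-20:00.
Viktor free: 09:45-12:15, 12:45-19:00, 19:45-20:00 (invert busy blocks within the working day).
Elena: not fully free for 11:15-12:15. Esperanza: free for 11:15-12:15. Aarav: not fully free for 11:15-12:15. Viktor: free for 11:15-12:15.

Aarav, Elena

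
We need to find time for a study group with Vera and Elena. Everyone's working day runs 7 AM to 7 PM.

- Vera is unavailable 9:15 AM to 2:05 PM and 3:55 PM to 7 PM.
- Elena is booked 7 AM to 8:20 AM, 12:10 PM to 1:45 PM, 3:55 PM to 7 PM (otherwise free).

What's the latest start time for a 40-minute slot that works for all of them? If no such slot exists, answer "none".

15:15

Vera free: 07:00-09:15, 14:05-15:55 (invert busy blocks within the working day).
Elena free: 08:20-12:10, 13:45-15:55 (invert busy blocks within the working day).
Vera ∩ Elena: 08:20-09:15, 14:05-15:55.
Those are the intersection windows.
The last common window of at least 40 minutes is 14:05-15:55; a 40-minute meeting can start as late as 15:15 and still end by 15:55.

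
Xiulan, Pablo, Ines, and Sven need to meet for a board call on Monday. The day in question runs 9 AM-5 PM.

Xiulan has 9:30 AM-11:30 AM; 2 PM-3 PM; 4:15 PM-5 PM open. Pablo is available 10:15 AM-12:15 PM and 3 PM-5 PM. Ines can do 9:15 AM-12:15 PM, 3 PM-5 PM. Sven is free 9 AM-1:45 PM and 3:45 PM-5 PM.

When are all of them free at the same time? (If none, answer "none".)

10:15-11:30, 16:15-17:00

Xiulan ∩ Pablo: 10:15-11:30, 16:15-17:00.
Xiulan ∩ Pablo ∩ Ines: 10:15-11:30, 16:15-17:00.
Xiulan ∩ Pablo ∩ Ines ∩ Sven: 10:15-11:30, 16:15-17:00.
Those are the intersection windows.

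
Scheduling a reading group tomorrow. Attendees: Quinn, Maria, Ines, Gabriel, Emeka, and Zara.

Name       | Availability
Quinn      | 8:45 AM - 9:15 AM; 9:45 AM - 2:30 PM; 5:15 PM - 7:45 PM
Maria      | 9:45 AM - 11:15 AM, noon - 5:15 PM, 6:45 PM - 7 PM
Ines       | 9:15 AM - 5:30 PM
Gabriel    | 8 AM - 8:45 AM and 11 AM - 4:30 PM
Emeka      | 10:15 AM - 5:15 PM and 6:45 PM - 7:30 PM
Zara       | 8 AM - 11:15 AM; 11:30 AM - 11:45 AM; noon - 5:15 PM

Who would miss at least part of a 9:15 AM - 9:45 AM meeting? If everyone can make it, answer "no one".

Emeka, Gabriel, Maria, Quinn

Quinn: not fully free for 09:15-09:45. Maria: not fully free for 09:15-09:45. Ines: free for 09:15-09:45. Gabriel: not fully free for 09:15-09:45. Emeka: not fully free for 09:15-09:45. Zara: free for 09:15-09:45.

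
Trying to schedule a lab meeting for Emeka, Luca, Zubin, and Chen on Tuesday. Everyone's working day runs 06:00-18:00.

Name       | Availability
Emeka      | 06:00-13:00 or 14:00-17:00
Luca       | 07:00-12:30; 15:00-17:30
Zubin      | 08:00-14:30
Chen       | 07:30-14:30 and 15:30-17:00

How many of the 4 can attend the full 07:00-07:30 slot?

Emeka and Luca can make the full 07:00-07:30 slot — that's 2.

2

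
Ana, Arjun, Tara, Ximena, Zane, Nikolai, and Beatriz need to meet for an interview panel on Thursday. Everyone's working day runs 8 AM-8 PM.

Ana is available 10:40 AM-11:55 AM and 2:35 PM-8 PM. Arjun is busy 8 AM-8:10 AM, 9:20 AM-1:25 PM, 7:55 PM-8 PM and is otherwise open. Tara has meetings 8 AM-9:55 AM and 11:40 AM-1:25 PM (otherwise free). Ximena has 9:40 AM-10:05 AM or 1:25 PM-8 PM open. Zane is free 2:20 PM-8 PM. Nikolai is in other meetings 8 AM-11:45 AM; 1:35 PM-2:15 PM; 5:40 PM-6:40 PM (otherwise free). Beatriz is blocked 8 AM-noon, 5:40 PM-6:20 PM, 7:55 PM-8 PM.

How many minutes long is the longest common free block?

185

Ana free: 10:40-11:55, 14:35-20:00.
Arjun free: 08:10-09:20, 13:25-19:55 (invert busy blocks within the working day).
Tara free: 09:55-11:40, 13:25-20:00 (invert busy blocks within the working day).
Ximena free: 09:40-10:05, 13:25-20:00.
Zane free: 14:20-20:00.
Nikolai free: 11:45-13:35, 14:15-17:40, 18:40-20:00 (invert busy blocks within the working day).
Beatriz free: 12:00-17:40, 18:20-19:55 (invert busy blocks within the working day).
Ana ∩ Arjun: 14:35-19:55.
Ana ∩ Arjun ∩ Tara: 14:35-19:55.
Ana ∩ Arjun ∩ Tara ∩ Ximena: 14:35-19:55.
Ana ∩ Arjun ∩ Tara ∩ Ximena ∩ Zane: 14:35-19:55.
Ana ∩ Arjun ∩ Tara ∩ Ximena ∩ Zane ∩ Nikolai: 14:35-17:40, 18:40-19:55.
Ana ∩ Arjun ∩ Tara ∩ Ximena ∩ Zane ∩ Nikolai ∩ Beatriz: 14:35-17:40, 18:40-19:55.
The longest is 14:35-17:40 at 185 minutes.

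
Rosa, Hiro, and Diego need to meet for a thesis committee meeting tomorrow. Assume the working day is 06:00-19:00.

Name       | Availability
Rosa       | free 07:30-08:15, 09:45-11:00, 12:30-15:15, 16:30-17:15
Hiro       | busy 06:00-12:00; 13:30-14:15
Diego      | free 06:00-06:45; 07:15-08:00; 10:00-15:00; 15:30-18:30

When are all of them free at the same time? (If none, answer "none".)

12:30-13:30, 14:15-15:00, 16:30-17:15

Rosa free: 07:30-08:15, 09:45-11:00, 12:30-15:15, 16:30-17:15.
Hiro free: 12:00-13:30, 14:15-19:00 (invert busy blocks within the working day).
Diego free: 06:00-06:45, 07:15-08:00, 10:00-15:00, 15:30-18:30.
Rosa ∩ Hiro: 12:30-13:30, 14:15-15:15, 16:30-17:15.
Rosa ∩ Hiro ∩ Diego: 12:30-13:30, 14:15-15:00, 16:30-17:15.
So the common availability across everyone is 12:30-13:30, 14:15-15:00, 16:30-17:15.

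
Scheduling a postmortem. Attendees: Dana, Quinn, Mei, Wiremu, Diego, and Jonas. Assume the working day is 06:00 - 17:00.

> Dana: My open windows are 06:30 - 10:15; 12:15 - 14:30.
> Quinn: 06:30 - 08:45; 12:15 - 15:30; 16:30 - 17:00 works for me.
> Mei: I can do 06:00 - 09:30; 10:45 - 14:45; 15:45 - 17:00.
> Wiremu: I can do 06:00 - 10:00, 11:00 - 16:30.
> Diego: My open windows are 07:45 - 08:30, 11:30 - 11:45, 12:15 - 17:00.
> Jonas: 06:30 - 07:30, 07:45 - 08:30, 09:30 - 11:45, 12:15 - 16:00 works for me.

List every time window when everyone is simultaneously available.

07:45-08:30, 12:15-14:30

Dana ∩ Quinn: 06:30-08:45, 12:15-14:30.
Dana ∩ Quinn ∩ Mei: 06:30-08:45, 12:15-14:30.
Dana ∩ Quinn ∩ Mei ∩ Wiremu: 06:30-08:45, 12:15-14:30.
Dana ∩ Quinn ∩ Mei ∩ Wiremu ∩ Diego: 07:45-08:30, 12:15-14:30.
Dana ∩ Quinn ∩ Mei ∩ Wiremu ∩ Diego ∩ Jonas: 07:45-08:30, 12:15-14:30.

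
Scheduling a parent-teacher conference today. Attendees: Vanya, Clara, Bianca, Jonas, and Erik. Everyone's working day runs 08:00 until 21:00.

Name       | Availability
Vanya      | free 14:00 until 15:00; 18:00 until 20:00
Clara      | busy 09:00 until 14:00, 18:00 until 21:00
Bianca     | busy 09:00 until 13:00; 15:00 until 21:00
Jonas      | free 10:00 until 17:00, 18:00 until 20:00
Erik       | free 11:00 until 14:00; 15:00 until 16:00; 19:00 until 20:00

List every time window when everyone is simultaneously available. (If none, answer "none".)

none

Vanya free: 14:00-15:00, 18:00-20:00.
Clara free: 08:00-09:00, 14:00-18:00 (invert busy blocks within the working day).
Bianca free: 08:00-09:00, 13:00-15:00 (invert busy blocks within the working day).
Jonas free: 10:00-17:00, 18:00-20:00.
Erik free: 11:00-14:00, 15:00-16:00, 19:00-20:00.
Vanya ∩ Clara: 14:00-15:00.
Vanya ∩ Clara ∩ Bianca: 14:00-15:00.
Vanya ∩ Clara ∩ Bianca ∩ Jonas: 14:00-15:00.
Vanya ∩ Clara ∩ Bianca ∩ Jonas ∩ Erik: ∅.
There is no time when everyone is free.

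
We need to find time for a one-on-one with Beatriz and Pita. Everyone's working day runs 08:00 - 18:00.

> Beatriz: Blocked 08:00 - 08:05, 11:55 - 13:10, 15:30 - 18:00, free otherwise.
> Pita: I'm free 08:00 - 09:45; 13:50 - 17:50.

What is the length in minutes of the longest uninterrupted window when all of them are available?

100

Beatriz free: 08:05-11:55, 13:10-15:30 (invert busy blocks within the working day).
Pita free: 08:00-09:45, 13:50-17:50.
Beatriz ∩ Pita: 08:05-09:45, 13:50-15:30.
The longest is 08:05-09:45 at 100 minutes.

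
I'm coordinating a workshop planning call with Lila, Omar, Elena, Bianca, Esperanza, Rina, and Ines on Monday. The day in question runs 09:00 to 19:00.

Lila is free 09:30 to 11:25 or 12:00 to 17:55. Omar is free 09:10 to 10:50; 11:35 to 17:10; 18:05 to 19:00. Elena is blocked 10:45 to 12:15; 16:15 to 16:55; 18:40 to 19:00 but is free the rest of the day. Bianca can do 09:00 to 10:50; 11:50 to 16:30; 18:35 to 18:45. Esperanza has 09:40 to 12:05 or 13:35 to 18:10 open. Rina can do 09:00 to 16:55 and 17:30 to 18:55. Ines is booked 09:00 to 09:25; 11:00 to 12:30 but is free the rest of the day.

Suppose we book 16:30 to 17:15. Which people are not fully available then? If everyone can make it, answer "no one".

Lila free: 09:30-11:25, 12:00-17:55.
Omar free: 09:10-10:50, 11:35-17:10, 18:05-19:00.
Elena free: 09:00-10:45, 12:15-16:15, 16:55-18:40 (invert busy blocks within the working day).
Bianca free: 09:00-10:50, 11:50-16:30, 18:35-18:45.
Esperanza free: 09:40-12:05, 13:35-18:10.
Rina free: 09:00-16:55, 17:30-18:55.
Ines free: 09:25-11:00, 12:30-19:00 (invert busy blocks within the working day).
Lila: free for 16:30-17:15. Omar: not fully free for 16:30-17:15. Elena: not fully free for 16:30-17:15. Bianca: not fully free for 16:30-17:15. Esperanza: free for 16:30-17:15. Rina: not fully free for 16:30-17:15. Ines: free for 16:30-17:15.

Bianca, Elena, Omar, Rina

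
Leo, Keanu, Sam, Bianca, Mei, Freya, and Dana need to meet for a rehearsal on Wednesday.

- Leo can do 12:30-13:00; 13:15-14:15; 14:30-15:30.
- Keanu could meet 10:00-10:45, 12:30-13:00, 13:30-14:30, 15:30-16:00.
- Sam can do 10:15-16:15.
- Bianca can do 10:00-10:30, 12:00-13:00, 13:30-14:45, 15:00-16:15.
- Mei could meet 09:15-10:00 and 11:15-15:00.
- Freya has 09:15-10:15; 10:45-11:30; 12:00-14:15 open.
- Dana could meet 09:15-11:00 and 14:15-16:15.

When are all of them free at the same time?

none

Leo ∩ Keanu: 12:30-13:00, 13:30-14:15.
Leo ∩ Keanu ∩ Sam: 12:30-13:00, 13:30-14:15.
Leo ∩ Keanu ∩ Sam ∩ Bianca: 12:30-13:00, 13:30-14:15.
Leo ∩ Keanu ∩ Sam ∩ Bianca ∩ Mei: 12:30-13:00, 13:30-14:15.
Leo ∩ Keanu ∩ Sam ∩ Bianca ∩ Mei ∩ Freya: 12:30-13:00, 13:30-14:15.
Leo ∩ Keanu ∩ Sam ∩ Bianca ∩ Mei ∩ Freya ∩ Dana: ∅.
There is no time when everyone is free.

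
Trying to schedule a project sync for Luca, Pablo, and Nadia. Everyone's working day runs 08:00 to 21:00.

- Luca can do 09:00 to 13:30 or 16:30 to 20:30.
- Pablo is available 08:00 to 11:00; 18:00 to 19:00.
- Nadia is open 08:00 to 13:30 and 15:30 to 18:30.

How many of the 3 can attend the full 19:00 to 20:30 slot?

1

Luca can make the full 19:00-20:30 slot — that's 1.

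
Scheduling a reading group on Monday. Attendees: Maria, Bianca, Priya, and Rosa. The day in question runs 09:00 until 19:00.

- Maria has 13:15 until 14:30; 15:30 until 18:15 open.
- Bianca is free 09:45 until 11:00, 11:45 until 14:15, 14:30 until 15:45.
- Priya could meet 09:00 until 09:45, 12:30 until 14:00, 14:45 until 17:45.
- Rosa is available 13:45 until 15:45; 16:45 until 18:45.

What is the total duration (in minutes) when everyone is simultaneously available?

Maria ∩ Bianca: 13:15-14:15, 15:30-15:45.
Maria ∩ Bianca ∩ Priya: 13:15-14:00, 15:30-15:45.
Maria ∩ Bianca ∩ Priya ∩ Rosa: 13:45-14:00, 15:30-15:45.
Summing the common windows: 15 + 15 = 30 minutes.

30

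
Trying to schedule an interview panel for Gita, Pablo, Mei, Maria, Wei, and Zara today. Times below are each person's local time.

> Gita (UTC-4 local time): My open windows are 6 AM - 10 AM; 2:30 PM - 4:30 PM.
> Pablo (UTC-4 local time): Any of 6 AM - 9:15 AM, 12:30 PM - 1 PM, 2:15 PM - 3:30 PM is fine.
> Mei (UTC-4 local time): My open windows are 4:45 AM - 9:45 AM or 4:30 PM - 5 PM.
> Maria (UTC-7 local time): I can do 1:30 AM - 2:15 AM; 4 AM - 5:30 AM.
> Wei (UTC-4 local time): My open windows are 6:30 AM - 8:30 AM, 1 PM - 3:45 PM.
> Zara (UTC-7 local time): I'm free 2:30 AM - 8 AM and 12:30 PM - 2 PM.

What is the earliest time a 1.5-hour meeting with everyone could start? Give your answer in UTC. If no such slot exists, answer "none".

Gita in UTC: 10:00-14:00, 18:30-20:30 (add 4h to convert from UTC-4).
Pablo in UTC: 10:00-13:15, 16:30-17:00, 18:15-19:30 (add 4h to convert from UTC-4).
Mei in UTC: 08:45-13:45, 20:30-21:00 (add 4h to convert from UTC-4).
Maria in UTC: 08:30-09:15, 11:00-12:30 (add 7h to convert from UTC-7).
Wei in UTC: 10:30-12:30, 17:00-19:45 (add 4h to convert from UTC-4).
Zara in UTC: 09:30-15:00, 19:30-21:00 (add 7h to convert from UTC-7).
Gita ∩ Pablo: 10:00-13:15, 18:30-19:30.
Gita ∩ Pablo ∩ Mei: 10:00-13:15.
Gita ∩ Pablo ∩ Mei ∩ Maria: 11:00-12:30.
Gita ∩ Pablo ∩ Mei ∩ Maria ∩ Wei: 11:00-12:30.
Gita ∩ Pablo ∩ Mei ∩ Maria ∩ Wei ∩ Zara: 11:00-12:30.
The first common window of at least 90 minutes is 11:00-12:30, so the earliest start is 11:00.

11:00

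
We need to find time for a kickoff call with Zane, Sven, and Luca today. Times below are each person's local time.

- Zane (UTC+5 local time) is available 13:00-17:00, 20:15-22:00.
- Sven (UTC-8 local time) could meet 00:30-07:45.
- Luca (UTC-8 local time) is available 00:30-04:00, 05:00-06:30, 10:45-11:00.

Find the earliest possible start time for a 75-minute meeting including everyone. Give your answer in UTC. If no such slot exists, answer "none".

08:30

Zane in UTC: 08:00-12:00, 15:15-17:00 (subtract 5h to convert from UTC+5).
Sven in UTC: 08:30-15:45 (add 8h to convert from UTC-8).
Luca in UTC: 08:30-12:00, 13:00-14:30, 18:45-19:00 (add 8h to convert from UTC-8).
Zane ∩ Sven: 08:30-12:00, 15:15-15:45.
Zane ∩ Sven ∩ Luca: 08:30-12:00.
The first common window of at least 75 minutes is 08:30-12:00, so the earliest start is 08:30.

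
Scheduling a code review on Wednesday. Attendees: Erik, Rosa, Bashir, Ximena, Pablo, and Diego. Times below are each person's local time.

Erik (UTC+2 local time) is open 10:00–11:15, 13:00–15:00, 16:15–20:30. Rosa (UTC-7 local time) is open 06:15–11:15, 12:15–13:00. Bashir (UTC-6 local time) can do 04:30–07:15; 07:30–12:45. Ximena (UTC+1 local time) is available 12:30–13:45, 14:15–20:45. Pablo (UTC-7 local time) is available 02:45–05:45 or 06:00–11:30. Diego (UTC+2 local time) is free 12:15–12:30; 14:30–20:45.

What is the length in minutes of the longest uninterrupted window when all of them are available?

240

Erik in UTC: 08:00-09:15, 11:00-13:00, 14:15-18:30 (subtract 2h to convert from UTC+2).
Rosa in UTC: 13:15-18:15, 19:15-20:00 (add 7h to convert from UTC-7).
Bashir in UTC: 10:30-13:15, 13:30-18:45 (add 6h to convert from UTC-6).
Ximena in UTC: 11:30-12:45, 13:15-19:45 (subtract 1h to convert from UTC+1).
Pablo in UTC: 09:45-12:45, 13:00-18:30 (add 7h to convert from UTC-7).
Diego in UTC: 10:15-10:30, 12:30-18:45 (subtract 2h to convert from UTC+2).
Erik ∩ Rosa: 14:15-18:15.
Erik ∩ Rosa ∩ Bashir: 14:15-18:15.
Erik ∩ Rosa ∩ Bashir ∩ Ximena: 14:15-18:15.
Erik ∩ Rosa ∩ Bashir ∩ Ximena ∩ Pablo: 14:15-18:15.
Erik ∩ Rosa ∩ Bashir ∩ Ximena ∩ Pablo ∩ Diego: 14:15-18:15.
Those are the intersection windows.
The longest is 14:15-18:15 at 240 minutes.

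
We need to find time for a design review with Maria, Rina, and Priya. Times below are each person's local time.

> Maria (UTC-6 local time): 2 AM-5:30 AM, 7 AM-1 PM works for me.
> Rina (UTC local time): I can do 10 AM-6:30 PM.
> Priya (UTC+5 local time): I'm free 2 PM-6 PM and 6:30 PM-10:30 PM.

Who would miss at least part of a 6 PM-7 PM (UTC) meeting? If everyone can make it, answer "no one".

Maria in UTC: 08:00-11:30, 13:00-19:00 (add 6h to convert from UTC-6).
Rina in UTC: 10:00-18:30.
Priya in UTC: 09:00-13:00, 13:30-17:30 (subtract 5h to convert from UTC+5).
Maria: free for 18:00-19:00. Rina: not fully free for 18:00-19:00. Priya: not fully free for 18:00-19:00.

Priya, Rina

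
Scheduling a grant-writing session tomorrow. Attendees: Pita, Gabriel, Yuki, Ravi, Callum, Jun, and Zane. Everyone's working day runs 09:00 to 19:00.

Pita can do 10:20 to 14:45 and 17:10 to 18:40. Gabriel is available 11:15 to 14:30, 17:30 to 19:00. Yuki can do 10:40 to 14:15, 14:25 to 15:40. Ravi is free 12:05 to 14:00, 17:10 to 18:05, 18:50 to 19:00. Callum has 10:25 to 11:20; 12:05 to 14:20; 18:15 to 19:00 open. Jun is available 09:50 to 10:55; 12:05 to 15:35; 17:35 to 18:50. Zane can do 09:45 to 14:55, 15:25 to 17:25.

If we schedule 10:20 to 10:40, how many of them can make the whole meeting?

3

Pita, Jun, and Zane can make the full 10:20-10:40 slot — that's 3.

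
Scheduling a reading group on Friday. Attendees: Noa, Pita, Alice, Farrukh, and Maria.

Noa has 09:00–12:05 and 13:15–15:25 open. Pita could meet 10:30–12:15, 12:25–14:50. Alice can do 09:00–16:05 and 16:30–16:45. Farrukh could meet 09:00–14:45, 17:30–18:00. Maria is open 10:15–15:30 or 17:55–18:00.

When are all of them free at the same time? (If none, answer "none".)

Noa ∩ Pita: 10:30-12:05, 13:15-14:50.
Noa ∩ Pita ∩ Alice: 10:30-12:05, 13:15-14:50.
Noa ∩ Pita ∩ Alice ∩ Farrukh: 10:30-12:05, 13:15-14:45.
Noa ∩ Pita ∩ Alice ∩ Farrukh ∩ Maria: 10:30-12:05, 13:15-14:45.

10:30-12:05, 13:15-14:45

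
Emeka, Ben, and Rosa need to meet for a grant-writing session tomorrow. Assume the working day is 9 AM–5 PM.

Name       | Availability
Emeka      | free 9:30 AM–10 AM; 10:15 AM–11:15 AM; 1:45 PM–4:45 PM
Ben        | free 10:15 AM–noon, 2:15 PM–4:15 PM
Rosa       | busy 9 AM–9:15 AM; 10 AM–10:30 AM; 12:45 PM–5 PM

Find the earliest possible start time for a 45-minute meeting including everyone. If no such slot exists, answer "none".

Emeka free: 09:30-10:00, 10:15-11:15, 13:45-16:45.
Ben free: 10:15-12:00, 14:15-16:15.
Rosa free: 09:15-10:00, 10:30-12:45 (invert busy blocks within the working day).
Emeka ∩ Ben: 10:15-11:15, 14:15-16:15.
Emeka ∩ Ben ∩ Rosa: 10:30-11:15.
Those are the intersection windows.
The first common window of at least 45 minutes is 10:30-11:15, so the earliest start is 10:30.

10:30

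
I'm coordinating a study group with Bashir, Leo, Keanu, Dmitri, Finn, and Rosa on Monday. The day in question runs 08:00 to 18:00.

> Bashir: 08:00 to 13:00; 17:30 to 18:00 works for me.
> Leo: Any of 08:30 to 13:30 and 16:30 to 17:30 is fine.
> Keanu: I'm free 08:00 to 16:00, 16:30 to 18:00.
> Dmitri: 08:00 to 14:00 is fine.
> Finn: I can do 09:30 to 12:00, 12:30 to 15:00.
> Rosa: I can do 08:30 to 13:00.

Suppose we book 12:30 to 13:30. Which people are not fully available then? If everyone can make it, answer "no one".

Bashir: not fully free for 12:30-13:30. Leo: free for 12:30-13:30. Keanu: free for 12:30-13:30. Dmitri: free for 12:30-13:30. Finn: free for 12:30-13:30. Rosa: not fully free for 12:30-13:30.

Bashir, Rosa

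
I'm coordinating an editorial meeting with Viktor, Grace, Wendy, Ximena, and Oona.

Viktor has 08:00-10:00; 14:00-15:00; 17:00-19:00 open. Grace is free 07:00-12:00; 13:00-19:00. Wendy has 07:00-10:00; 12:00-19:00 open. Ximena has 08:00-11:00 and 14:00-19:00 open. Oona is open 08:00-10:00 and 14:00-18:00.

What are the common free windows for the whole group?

Viktor ∩ Grace: 08:00-10:00, 14:00-15:00, 17:00-19:00.
Viktor ∩ Grace ∩ Wendy: 08:00-10:00, 14:00-15:00, 17:00-19:00.
Viktor ∩ Grace ∩ Wendy ∩ Ximena: 08:00-10:00, 14:00-15:00, 17:00-19:00.
Viktor ∩ Grace ∩ Wendy ∩ Ximena ∩ Oona: 08:00-10:00, 14:00-15:00, 17:00-18:00.

08:00-10:00, 14:00-15:00, 17:00-18:00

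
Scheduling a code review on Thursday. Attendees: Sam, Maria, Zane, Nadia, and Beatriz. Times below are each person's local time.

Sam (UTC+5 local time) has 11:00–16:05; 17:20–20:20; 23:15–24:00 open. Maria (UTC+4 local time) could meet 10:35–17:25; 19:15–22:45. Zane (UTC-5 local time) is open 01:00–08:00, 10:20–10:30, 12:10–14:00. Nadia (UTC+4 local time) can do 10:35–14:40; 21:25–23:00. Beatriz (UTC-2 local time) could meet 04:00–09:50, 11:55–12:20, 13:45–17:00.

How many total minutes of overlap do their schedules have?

275

Sam in UTC: 06:00-11:05, 12:20-15:20, 18:15-19:00 (subtract 5h to convert from UTC+5).
Maria in UTC: 06:35-13:25, 15:15-18:45 (subtract 4h to convert from UTC+4).
Zane in UTC: 06:00-13:00, 15:20-15:30, 17:10-19:00 (add 5h to convert from UTC-5).
Nadia in UTC: 06:35-10:40, 17:25-19:00 (subtract 4h to convert from UTC+4).
Beatriz in UTC: 06:00-11:50, 13:55-14:20, 15:45-19:00 (add 2h to convert from UTC-2).
Sam ∩ Maria: 06:35-11:05, 12:20-13:25, 15:15-15:20, 18:15-18:45.
Sam ∩ Maria ∩ Zane: 06:35-11:05, 12:20-13:00, 18:15-18:45.
Sam ∩ Maria ∩ Zane ∩ Nadia: 06:35-10:40, 18:15-18:45.
Sam ∩ Maria ∩ Zane ∩ Nadia ∩ Beatriz: 06:35-10:40, 18:15-18:45.
Those are the intersection windows.
Summing the common windows: 245 + 30 = 275 minutes.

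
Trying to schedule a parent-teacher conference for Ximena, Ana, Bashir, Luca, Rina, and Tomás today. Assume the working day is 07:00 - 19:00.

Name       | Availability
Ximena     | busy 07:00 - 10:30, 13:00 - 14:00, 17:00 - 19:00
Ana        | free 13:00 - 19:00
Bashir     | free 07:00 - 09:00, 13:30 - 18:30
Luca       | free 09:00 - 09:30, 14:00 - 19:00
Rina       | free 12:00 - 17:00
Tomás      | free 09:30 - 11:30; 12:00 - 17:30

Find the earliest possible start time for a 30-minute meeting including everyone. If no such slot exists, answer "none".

Ximena free: 10:30-13:00, 14:00-17:00 (invert busy blocks within the working day).
Ana free: 13:00-19:00.
Bashir free: 07:00-09:00, 13:30-18:30.
Luca free: 09:00-09:30, 14:00-19:00.
Rina free: 12:00-17:00.
Tomás free: 09:30-11:30, 12:00-17:30.
Ximena ∩ Ana: 14:00-17:00.
Ximena ∩ Ana ∩ Bashir: 14:00-17:00.
Ximena ∩ Ana ∩ Bashir ∩ Luca: 14:00-17:00.
Ximena ∩ Ana ∩ Bashir ∩ Luca ∩ Rina: 14:00-17:00.
Ximena ∩ Ana ∩ Bashir ∩ Luca ∩ Rina ∩ Tomás: 14:00-17:00.
The first common window of at least 30 minutes is 14:00-17:00, so the earliest start is 14:00.

14:00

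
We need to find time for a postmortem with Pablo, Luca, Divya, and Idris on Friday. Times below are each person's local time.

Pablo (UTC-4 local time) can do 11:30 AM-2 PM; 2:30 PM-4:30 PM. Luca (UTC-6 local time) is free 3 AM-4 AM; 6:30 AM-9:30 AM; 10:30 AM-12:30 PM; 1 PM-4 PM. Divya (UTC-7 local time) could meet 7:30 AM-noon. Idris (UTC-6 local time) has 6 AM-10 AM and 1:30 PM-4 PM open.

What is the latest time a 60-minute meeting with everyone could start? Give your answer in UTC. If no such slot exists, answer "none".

Pablo in UTC: 15:30-18:00, 18:30-20:30 (add 4h to convert from UTC-4).
Luca in UTC: 09:00-10:00, 12:30-15:30, 16:30-18:30, 19:00-22:00 (add 6h to convert from UTC-6).
Divya in UTC: 14:30-19:00 (add 7h to convert from UTC-7).
Idris in UTC: 12:00-16:00, 19:30-22:00 (add 6h to convert from UTC-6).
Pablo ∩ Luca: 16:30-18:00, 19:00-20:30.
Pablo ∩ Luca ∩ Divya: 16:30-18:00.
Pablo ∩ Luca ∩ Divya ∩ Idris: ∅.
There is no time when everyone is free.
No common window is at least 60 minutes long.

none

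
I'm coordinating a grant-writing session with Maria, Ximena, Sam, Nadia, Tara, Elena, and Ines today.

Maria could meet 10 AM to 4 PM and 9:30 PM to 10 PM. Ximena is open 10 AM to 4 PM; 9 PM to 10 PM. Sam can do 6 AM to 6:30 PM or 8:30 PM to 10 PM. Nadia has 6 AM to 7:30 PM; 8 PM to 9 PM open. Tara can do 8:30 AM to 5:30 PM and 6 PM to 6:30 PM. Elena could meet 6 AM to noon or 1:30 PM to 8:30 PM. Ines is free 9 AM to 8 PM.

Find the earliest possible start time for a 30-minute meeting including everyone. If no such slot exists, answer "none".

10:00

Maria ∩ Ximena: 10:00-16:00, 21:30-22:00.
Maria ∩ Ximena ∩ Sam: 10:00-16:00, 21:30-22:00.
Maria ∩ Ximena ∩ Sam ∩ Nadia: 10:00-16:00.
Maria ∩ Ximena ∩ Sam ∩ Nadia ∩ Tara: 10:00-16:00.
Maria ∩ Ximena ∩ Sam ∩ Nadia ∩ Tara ∩ Elena: 10:00-12:00, 13:30-16:00.
Maria ∩ Ximena ∩ Sam ∩ Nadia ∩ Tara ∩ Elena ∩ Ines: 10:00-12:00, 13:30-16:00.
So the common availability across everyone is 10:00-12:00, 13:30-16:00.
The first common window of at least 30 minutes is 10:00-12:00, so the earliest start is 10:00.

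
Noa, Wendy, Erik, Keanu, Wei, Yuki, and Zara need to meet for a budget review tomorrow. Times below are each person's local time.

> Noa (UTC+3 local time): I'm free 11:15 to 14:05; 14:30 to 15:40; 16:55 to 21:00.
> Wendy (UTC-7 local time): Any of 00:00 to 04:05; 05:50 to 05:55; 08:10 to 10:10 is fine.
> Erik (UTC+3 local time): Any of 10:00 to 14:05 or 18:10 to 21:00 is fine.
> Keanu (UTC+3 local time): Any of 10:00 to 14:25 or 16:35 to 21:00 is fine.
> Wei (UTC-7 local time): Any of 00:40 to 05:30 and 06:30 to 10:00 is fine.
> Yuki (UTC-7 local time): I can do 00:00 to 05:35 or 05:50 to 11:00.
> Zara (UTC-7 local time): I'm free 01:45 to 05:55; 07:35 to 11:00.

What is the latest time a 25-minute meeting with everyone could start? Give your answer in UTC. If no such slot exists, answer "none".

Noa in UTC: 08:15-11:05, 11:30-12:40, 13:55-18:00 (subtract 3h to convert from UTC+3).
Wendy in UTC: 07:00-11:05, 12:50-12:55, 15:10-17:10 (add 7h to convert from UTC-7).
Erik in UTC: 07:00-11:05, 15:10-18:00 (subtract 3h to convert from UTC+3).
Keanu in UTC: 07:00-11:25, 13:35-18:00 (subtract 3h to convert from UTC+3).
Wei in UTC: 07:40-12:30, 13:30-17:00 (add 7h to convert from UTC-7).
Yuki in UTC: 07:00-12:35, 12:50-18:00 (add 7h to convert from UTC-7).
Zara in UTC: 08:45-12:55, 14:35-18:00 (add 7h to convert from UTC-7).
Noa ∩ Wendy: 08:15-11:05, 15:10-17:10.
Noa ∩ Wendy ∩ Erik: 08:15-11:05, 15:10-17:10.
Noa ∩ Wendy ∩ Erik ∩ Keanu: 08:15-11:05, 15:10-17:10.
Noa ∩ Wendy ∩ Erik ∩ Keanu ∩ Wei: 08:15-11:05, 15:10-17:00.
Noa ∩ Wendy ∩ Erik ∩ Keanu ∩ Wei ∩ Yuki: 08:15-11:05, 15:10-17:00.
Noa ∩ Wendy ∩ Erik ∩ Keanu ∩ Wei ∩ Yuki ∩ Zara: 08:45-11:05, 15:10-17:00.
The last common window of at least 25 minutes is 15:10-17:00; a 25-minute meeting can start as late as 16:35 and still end by 17:00.

16:35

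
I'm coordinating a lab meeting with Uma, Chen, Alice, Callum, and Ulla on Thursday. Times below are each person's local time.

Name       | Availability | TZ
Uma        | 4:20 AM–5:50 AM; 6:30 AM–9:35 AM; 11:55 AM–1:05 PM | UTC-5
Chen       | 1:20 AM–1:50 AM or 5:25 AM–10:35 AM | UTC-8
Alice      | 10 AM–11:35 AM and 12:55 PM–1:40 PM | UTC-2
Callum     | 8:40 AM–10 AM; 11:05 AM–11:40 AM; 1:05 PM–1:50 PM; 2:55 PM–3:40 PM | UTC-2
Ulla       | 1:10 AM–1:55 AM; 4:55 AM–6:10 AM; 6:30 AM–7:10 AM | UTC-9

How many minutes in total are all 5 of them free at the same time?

Uma in UTC: 09:20-10:50, 11:30-14:35, 16:55-18:05 (add 5h to convert from UTC-5).
Chen in UTC: 09:20-09:50, 13:25-18:35 (add 8h to convert from UTC-8).
Alice in UTC: 12:00-13:35, 14:55-15:40 (add 2h to convert from UTC-2).
Callum in UTC: 10:40-12:00, 13:05-13:40, 15:05-15:50, 16:55-17:40 (add 2h to convert from UTC-2).
Ulla in UTC: 10:10-10:55, 13:55-15:10, 15:30-16:10 (add 9h to convert from UTC-9).
Uma ∩ Chen: 09:20-09:50, 13:25-14:35, 16:55-18:05.
Uma ∩ Chen ∩ Alice: 13:25-13:35.
Uma ∩ Chen ∩ Alice ∩ Callum: 13:25-13:35.
Uma ∩ Chen ∩ Alice ∩ Callum ∩ Ulla: ∅.
There is no time when everyone is free.
There is no common window, so the total is 0 minutes.

0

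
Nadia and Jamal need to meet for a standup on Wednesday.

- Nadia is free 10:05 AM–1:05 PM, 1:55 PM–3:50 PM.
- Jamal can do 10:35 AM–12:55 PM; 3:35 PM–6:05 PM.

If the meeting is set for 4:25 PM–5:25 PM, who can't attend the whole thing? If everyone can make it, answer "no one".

Nadia: not fully free for 16:25-17:25. Jamal: free for 16:25-17:25.

Nadia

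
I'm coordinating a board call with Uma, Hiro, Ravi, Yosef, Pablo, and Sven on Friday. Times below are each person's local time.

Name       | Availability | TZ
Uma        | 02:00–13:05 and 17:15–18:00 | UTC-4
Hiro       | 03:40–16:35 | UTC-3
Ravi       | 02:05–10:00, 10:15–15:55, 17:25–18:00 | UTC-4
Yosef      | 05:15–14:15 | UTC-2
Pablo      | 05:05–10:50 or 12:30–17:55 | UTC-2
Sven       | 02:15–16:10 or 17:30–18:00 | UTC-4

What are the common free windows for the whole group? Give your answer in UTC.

Uma in UTC: 06:00-17:05, 21:15-22:00 (add 4h to convert from UTC-4).
Hiro in UTC: 06:40-19:35 (add 3h to convert from UTC-3).
Ravi in UTC: 06:05-14:00, 14:15-19:55, 21:25-22:00 (add 4h to convert from UTC-4).
Yosef in UTC: 07:15-16:15 (add 2h to convert from UTC-2).
Pablo in UTC: 07:05-12:50, 14:30-19:55 (add 2h to convert from UTC-2).
Sven in UTC: 06:15-20:10, 21:30-22:00 (add 4h to convert from UTC-4).
Uma ∩ Hiro: 06:40-17:05.
Uma ∩ Hiro ∩ Ravi: 06:40-14:00, 14:15-17:05.
Uma ∩ Hiro ∩ Ravi ∩ Yosef: 07:15-14:00, 14:15-16:15.
Uma ∩ Hiro ∩ Ravi ∩ Yosef ∩ Pablo: 07:15-12:50, 14:30-16:15.
Uma ∩ Hiro ∩ Ravi ∩ Yosef ∩ Pablo ∩ Sven: 07:15-12:50, 14:30-16:15.

07:15-12:50, 14:30-16:15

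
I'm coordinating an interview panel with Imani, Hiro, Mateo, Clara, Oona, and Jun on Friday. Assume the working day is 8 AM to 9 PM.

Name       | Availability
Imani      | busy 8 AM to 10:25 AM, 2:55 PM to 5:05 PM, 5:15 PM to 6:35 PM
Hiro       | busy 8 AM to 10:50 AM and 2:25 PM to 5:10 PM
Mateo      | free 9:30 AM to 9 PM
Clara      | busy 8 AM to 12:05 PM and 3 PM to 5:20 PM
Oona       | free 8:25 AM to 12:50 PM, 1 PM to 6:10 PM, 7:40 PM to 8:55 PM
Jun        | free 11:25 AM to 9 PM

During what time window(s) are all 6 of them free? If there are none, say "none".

12:05-12:50, 13:00-14:25, 19:40-20:55

Imani free: 10:25-14:55, 17:05-17:15, 18:35-21:00 (invert busy blocks within the working day).
Hiro free: 10:50-14:25, 17:10-21:00 (invert busy blocks within the working day).
Mateo free: 09:30-21:00.
Clara free: 12:05-15:00, 17:20-21:00 (invert busy blocks within the working day).
Oona free: 08:25-12:50, 13:00-18:10, 19:40-20:55.
Jun free: 11:25-21:00.
Imani ∩ Hiro: 10:50-14:25, 17:10-17:15, 18:35-21:00.
Imani ∩ Hiro ∩ Mateo: 10:50-14:25, 17:10-17:15, 18:35-21:00.
Imani ∩ Hiro ∩ Mateo ∩ Clara: 12:05-14:25, 18:35-21:00.
Imani ∩ Hiro ∩ Mateo ∩ Clara ∩ Oona: 12:05-12:50, 13:00-14:25, 19:40-20:55.
Imani ∩ Hiro ∩ Mateo ∩ Clara ∩ Oona ∩ Jun: 12:05-12:50, 13:00-14:25, 19:40-20:55.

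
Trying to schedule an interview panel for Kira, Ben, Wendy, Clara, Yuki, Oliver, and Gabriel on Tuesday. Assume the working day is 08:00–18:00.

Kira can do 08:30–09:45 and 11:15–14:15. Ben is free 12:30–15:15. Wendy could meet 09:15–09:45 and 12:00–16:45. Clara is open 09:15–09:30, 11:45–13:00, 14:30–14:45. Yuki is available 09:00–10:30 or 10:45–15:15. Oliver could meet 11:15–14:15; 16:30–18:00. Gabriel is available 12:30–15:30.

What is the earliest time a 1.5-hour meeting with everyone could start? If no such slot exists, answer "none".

none

Kira ∩ Ben: 12:30-14:15.
Kira ∩ Ben ∩ Wendy: 12:30-14:15.
Kira ∩ Ben ∩ Wendy ∩ Clara: 12:30-13:00.
Kira ∩ Ben ∩ Wendy ∩ Clara ∩ Yuki: 12:30-13:00.
Kira ∩ Ben ∩ Wendy ∩ Clara ∩ Yuki ∩ Oliver: 12:30-13:00.
Kira ∩ Ben ∩ Wendy ∩ Clara ∩ Yuki ∩ Oliver ∩ Gabriel: 12:30-13:00.
Those are the intersection windows.
No common window is at least 90 minutes long.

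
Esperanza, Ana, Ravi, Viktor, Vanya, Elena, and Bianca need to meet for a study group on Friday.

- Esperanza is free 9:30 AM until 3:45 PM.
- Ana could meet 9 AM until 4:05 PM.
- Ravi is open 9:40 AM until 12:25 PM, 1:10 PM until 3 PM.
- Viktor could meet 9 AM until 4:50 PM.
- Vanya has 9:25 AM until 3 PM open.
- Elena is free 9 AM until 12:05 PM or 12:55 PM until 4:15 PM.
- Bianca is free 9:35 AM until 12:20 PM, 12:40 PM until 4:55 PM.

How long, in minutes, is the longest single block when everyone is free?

Esperanza ∩ Ana: 09:30-15:45.
Esperanza ∩ Ana ∩ Ravi: 09:40-12:25, 13:10-15:00.
Esperanza ∩ Ana ∩ Ravi ∩ Viktor: 09:40-12:25, 13:10-15:00.
Esperanza ∩ Ana ∩ Ravi ∩ Viktor ∩ Vanya: 09:40-12:25, 13:10-15:00.
Esperanza ∩ Ana ∩ Ravi ∩ Viktor ∩ Vanya ∩ Elena: 09:40-12:05, 13:10-15:00.
Esperanza ∩ Ana ∩ Ravi ∩ Viktor ∩ Vanya ∩ Elena ∩ Bianca: 09:40-12:05, 13:10-15:00.
Those are the intersection windows.
The longest is 09:40-12:05 at 145 minutes.

145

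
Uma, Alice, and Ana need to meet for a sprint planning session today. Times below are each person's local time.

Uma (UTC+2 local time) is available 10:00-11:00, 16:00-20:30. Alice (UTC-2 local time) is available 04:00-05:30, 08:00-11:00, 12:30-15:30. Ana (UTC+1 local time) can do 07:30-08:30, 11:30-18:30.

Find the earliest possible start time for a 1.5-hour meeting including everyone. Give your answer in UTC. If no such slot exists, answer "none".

14:30

Uma in UTC: 08:00-09:00, 14:00-18:30 (subtract 2h to convert from UTC+2).
Alice in UTC: 06:00-07:30, 10:00-13:00, 14:30-17:30 (add 2h to convert from UTC-2).
Ana in UTC: 06:30-07:30, 10:30-17:30 (subtract 1h to convert from UTC+1).
Uma ∩ Alice: 14:30-17:30.
Uma ∩ Alice ∩ Ana: 14:30-17:30.
The first common window of at least 90 minutes is 14:30-17:30, so the earliest start is 14:30.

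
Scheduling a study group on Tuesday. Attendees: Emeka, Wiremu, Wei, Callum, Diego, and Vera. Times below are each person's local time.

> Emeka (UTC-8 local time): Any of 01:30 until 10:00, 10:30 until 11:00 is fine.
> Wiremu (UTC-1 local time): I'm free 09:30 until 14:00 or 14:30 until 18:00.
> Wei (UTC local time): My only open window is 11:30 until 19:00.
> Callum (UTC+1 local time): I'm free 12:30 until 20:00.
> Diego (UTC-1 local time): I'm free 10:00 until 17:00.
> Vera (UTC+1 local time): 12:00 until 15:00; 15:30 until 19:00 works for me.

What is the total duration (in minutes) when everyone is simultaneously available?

Emeka in UTC: 09:30-18:00, 18:30-19:00 (add 8h to convert from UTC-8).
Wiremu in UTC: 10:30-15:00, 15:30-19:00 (add 1h to convert from UTC-1).
Wei in UTC: 11:30-19:00.
Callum in UTC: 11:30-19:00 (subtract 1h to convert from UTC+1).
Diego in UTC: 11:00-18:00 (add 1h to convert from UTC-1).
Vera in UTC: 11:00-14:00, 14:30-18:00 (subtract 1h to convert from UTC+1).
Emeka ∩ Wiremu: 10:30-15:00, 15:30-18:00, 18:30-19:00.
Emeka ∩ Wiremu ∩ Wei: 11:30-15:00, 15:30-18:00, 18:30-19:00.
Emeka ∩ Wiremu ∩ Wei ∩ Callum: 11:30-15:00, 15:30-18:00, 18:30-19:00.
Emeka ∩ Wiremu ∩ Wei ∩ Callum ∩ Diego: 11:30-15:00, 15:30-18:00.
Emeka ∩ Wiremu ∩ Wei ∩ Callum ∩ Diego ∩ Vera: 11:30-14:00, 14:30-15:00, 15:30-18:00.
Summing the common windows: 150 + 30 + 150 = 330 minutes.

330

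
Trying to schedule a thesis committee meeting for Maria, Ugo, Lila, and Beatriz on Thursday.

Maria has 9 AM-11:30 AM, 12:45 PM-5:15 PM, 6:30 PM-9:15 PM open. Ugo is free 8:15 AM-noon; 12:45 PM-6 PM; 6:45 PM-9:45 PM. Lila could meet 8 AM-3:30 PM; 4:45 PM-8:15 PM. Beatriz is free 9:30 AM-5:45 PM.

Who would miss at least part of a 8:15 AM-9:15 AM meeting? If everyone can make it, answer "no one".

Beatriz, Maria

Maria: not fully free for 08:15-09:15. Ugo: free for 08:15-09:15. Lila: free for 08:15-09:15. Beatriz: not fully free for 08:15-09:15.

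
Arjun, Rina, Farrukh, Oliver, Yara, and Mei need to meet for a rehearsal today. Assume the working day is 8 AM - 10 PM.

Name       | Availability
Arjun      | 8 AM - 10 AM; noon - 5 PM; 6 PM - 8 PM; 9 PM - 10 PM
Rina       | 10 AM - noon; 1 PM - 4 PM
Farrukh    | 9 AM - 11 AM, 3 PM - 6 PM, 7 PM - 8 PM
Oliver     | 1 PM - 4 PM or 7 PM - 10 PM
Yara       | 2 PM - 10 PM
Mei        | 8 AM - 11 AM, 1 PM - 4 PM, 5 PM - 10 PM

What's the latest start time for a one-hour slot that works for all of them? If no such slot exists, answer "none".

15:00

Arjun ∩ Rina: 13:00-16:00.
Arjun ∩ Rina ∩ Farrukh: 15:00-16:00.
Arjun ∩ Rina ∩ Farrukh ∩ Oliver: 15:00-16:00.
Arjun ∩ Rina ∩ Farrukh ∩ Oliver ∩ Yara: 15:00-16:00.
Arjun ∩ Rina ∩ Farrukh ∩ Oliver ∩ Yara ∩ Mei: 15:00-16:00.
So the common availability across everyone is 15:00-16:00.
The last common window of at least 60 minutes is 15:00-16:00; a 60-minute meeting can start as late as 15:00 and still end by 16:00.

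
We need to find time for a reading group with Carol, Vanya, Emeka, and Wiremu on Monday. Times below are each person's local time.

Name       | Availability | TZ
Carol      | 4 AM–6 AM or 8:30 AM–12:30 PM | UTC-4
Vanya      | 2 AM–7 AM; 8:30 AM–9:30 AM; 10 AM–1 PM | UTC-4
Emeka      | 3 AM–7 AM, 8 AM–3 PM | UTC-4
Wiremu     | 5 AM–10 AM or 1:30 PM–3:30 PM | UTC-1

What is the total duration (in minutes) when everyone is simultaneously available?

240

Carol in UTC: 08:00-10:00, 12:30-16:30 (add 4h to convert from UTC-4).
Vanya in UTC: 06:00-11:00, 12:30-13:30, 14:00-17:00 (add 4h to convert from UTC-4).
Emeka in UTC: 07:00-11:00, 12:00-19:00 (add 4h to convert from UTC-4).
Wiremu in UTC: 06:00-11:00, 14:30-16:30 (add 1h to convert from UTC-1).
Carol ∩ Vanya: 08:00-10:00, 12:30-13:30, 14:00-16:30.
Carol ∩ Vanya ∩ Emeka: 08:00-10:00, 12:30-13:30, 14:00-16:30.
Carol ∩ Vanya ∩ Emeka ∩ Wiremu: 08:00-10:00, 14:30-16:30.
Summing the common windows: 120 + 120 = 240 minutes.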